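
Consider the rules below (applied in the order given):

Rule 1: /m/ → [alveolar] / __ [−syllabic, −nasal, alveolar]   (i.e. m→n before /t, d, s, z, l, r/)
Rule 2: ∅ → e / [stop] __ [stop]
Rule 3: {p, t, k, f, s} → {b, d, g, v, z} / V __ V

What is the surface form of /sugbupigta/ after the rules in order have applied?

Rule 1 (nasal place assimilation): no segment meets the environment; /sugbupigta/ is unchanged.
Rule 2 (stop-cluster e-epenthesis): /g/ and /b/ form a stop–stop cluster, so [e] is inserted between them. /g/ and /t/ form a stop–stop cluster, so [e] is inserted between them. /sugbupigta/ → sugebupigeta.
Rule 3 (intervocalic voicing): /p/ is a voiceless obstruent between vowels /u/ and /i/, so it voices to [b]. /t/ is a voiceless obstruent between vowels /e/ and /a/, so it voices to [d]. /sugebupigeta/ → sugebubigeda.

sugebubigeda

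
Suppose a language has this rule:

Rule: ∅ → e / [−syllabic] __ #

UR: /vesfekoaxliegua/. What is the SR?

vesfekoaxliegua

No segment of /vesfekoaxliegua/ meets the structural description of the rule, so the form surfaces unchanged.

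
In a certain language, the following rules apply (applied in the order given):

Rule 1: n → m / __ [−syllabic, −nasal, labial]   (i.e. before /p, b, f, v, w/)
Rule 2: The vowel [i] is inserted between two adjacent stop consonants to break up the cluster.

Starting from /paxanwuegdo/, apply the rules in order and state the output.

paxamwuegido

Rule 1 (nasal place assimilation): /n/ precedes the labial consonant /w/, so it assimilates in place to [m]. /paxanwuegdo/ → paxamwuegdo.
Rule 2 (stop-cluster i-epenthesis): /g/ and /d/ form a stop–stop cluster, so [i] is inserted between them. /paxamwuegdo/ → paxamwuegido.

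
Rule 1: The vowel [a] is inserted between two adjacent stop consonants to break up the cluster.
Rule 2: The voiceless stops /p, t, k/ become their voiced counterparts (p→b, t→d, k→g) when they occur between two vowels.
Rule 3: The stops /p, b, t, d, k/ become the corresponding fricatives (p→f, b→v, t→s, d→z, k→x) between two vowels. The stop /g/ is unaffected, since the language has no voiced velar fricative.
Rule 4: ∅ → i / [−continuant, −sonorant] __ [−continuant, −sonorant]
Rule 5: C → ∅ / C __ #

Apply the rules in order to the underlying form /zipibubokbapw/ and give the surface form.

zivivuvogavap

Rule 1 (stop-cluster a-epenthesis): /k/ and /b/ form a stop–stop cluster, so [a] is inserted between them. /zipibubokbapw/ → zipibubokabapw.
Rule 2 (intervocalic voicing): /p/ is a voiceless stop between vowels /i/ and /i/, so it voices to [b]. /k/ is a voiceless stop between vowels /o/ and /a/, so it voices to [g]. /zipibubokabapw/ → zibibubogabapw.
Rule 3 (intervocalic spirantization): /b/ is a stop between vowels /i/ and /i/, so it spirantizes to the fricative [v]. /b/ is a stop between vowels /i/ and /u/, so it spirantizes to the fricative [v]. /b/ is a stop between vowels /u/ and /o/, so it spirantizes to the fricative [v]. /b/ is a stop between vowels /a/ and /a/, so it spirantizes to the fricative [v]. /zibibubogabapw/ → zivivuvogavapw.
Rule 4 (stop-cluster i-epenthesis): no segment meets the environment; /zivivuvogavapw/ is unchanged.
Rule 5 (final cluster simplification): /w/ is the second consonant of a word-final cluster /pw/, so it deletes. /zivivuvogavapw/ → zivivuvogavap.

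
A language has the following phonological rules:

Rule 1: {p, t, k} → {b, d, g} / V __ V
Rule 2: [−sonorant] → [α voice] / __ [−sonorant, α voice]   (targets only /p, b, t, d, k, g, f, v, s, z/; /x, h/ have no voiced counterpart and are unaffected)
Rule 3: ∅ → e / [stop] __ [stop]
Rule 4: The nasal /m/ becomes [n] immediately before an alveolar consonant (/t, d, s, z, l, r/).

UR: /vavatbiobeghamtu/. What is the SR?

Rule 1 (intervocalic voicing): no segment meets the environment; /vavatbiobeghamtu/ is unchanged.
Rule 2 (regressive voicing assimilation): /t/ precedes the voiced obstruent /b/, so it voices to [d] by assimilation. /g/ precedes the voiceless obstruent /h/, so it devoices to [k] by assimilation. /vavatbiobeghamtu/ → vavadbiobekhamtu.
Rule 3 (stop-cluster e-epenthesis): /d/ and /b/ form a stop–stop cluster, so [e] is inserted between them. /vavadbiobekhamtu/ → vavadebiobekhamtu.
Rule 4 (nasal place assimilation): /m/ precedes the alveolar consonant /t/, so it assimilates in place to [n]. /vavadebiobekhamtu/ → vavadebiobekhantu.

vavadebiobekhantu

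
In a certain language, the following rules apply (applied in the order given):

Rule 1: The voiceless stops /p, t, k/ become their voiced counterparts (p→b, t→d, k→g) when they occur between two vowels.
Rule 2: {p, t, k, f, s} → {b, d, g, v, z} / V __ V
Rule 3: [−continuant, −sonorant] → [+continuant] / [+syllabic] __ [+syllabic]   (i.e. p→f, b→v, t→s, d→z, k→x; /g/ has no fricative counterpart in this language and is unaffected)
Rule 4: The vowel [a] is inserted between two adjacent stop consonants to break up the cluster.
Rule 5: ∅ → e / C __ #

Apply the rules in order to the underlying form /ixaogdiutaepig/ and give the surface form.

Rule 1 (intervocalic voicing): /t/ is a voiceless stop between vowels /u/ and /a/, so it voices to [d]. /p/ is a voiceless stop between vowels /e/ and /i/, so it voices to [b]. /ixaogdiutaepig/ → ixaogdiudaebig.
Rule 2 (intervocalic voicing): no segment meets the environment; /ixaogdiudaebig/ is unchanged.
Rule 3 (intervocalic spirantization): /d/ is a stop between vowels /u/ and /a/, so it spirantizes to the fricative [z]. /b/ is a stop between vowels /e/ and /i/, so it spirantizes to the fricative [v]. /ixaogdiudaebig/ → ixaogdiuzaevig.
Rule 4 (stop-cluster a-epenthesis): /g/ and /d/ form a stop–stop cluster, so [a] is inserted between them. /ixaogdiuzaevig/ → ixaogadiuzaevig.
Rule 5 (final e-epenthesis): the form ends in the consonant /g/, so [e] is inserted word-finally. /ixaogadiuzaevig/ → ixaogadiuzaevige.

ixaogadiuzaevige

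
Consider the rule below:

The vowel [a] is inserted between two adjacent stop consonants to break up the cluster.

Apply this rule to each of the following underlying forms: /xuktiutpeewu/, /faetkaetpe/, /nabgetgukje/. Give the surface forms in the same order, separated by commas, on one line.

xukatiutapeewu, faetakaetape, nabagetagukje

/xuktiutpeewu/: /k/ and /t/ form a stop–stop cluster, so [a] is inserted between them. /t/ and /p/ form a stop–stop cluster, so [a] is inserted between them. → [xukatiutapeewu].
/faetkaetpe/: /t/ and /k/ form a stop–stop cluster, so [a] is inserted between them. /t/ and /p/ form a stop–stop cluster, so [a] is inserted between them. → [faetakaetape].
/nabgetgukje/: /b/ and /g/ form a stop–stop cluster, so [a] is inserted between them. /t/ and /g/ form a stop–stop cluster, so [a] is inserted between them. → [nabagetagukje].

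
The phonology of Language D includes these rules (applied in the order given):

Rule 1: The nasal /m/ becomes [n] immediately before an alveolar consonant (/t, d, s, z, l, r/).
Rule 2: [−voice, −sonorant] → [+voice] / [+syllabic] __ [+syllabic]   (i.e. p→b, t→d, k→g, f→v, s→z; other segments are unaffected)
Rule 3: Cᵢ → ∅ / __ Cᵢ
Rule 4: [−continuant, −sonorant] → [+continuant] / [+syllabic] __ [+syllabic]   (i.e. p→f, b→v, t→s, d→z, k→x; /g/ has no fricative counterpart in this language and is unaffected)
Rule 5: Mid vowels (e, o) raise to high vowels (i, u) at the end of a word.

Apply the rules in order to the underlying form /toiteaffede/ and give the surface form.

toizeafezi

Rule 1 (nasal place assimilation): no segment meets the environment; /toiteaffede/ is unchanged.
Rule 2 (intervocalic voicing): /t/ is a voiceless obstruent between vowels /i/ and /e/, so it voices to [d]. /toiteaffede/ → toideaffede.
Rule 3 (degemination): /ff/ is a geminate; the first /f/ deletes. /toideaffede/ → toideafede.
Rule 4 (intervocalic spirantization): /d/ is a stop between vowels /i/ and /e/, so it spirantizes to the fricative [z]. /d/ is a stop between vowels /e/ and /e/, so it spirantizes to the fricative [z]. /toideafede/ → toizeafeze.
Rule 5 (final vowel raising): /e/ is a mid vowel in word-final position, so it raises to [i]. /toizeafeze/ → toizeafezi.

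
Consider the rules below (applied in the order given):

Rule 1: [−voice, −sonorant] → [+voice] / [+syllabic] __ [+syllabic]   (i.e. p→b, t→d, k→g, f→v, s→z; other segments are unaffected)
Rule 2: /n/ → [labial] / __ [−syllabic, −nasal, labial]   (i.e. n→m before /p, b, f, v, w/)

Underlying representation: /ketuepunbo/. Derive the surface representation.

keduebumbo

Rule 1 (intervocalic voicing): /t/ is a voiceless obstruent between vowels /e/ and /u/, so it voices to [d]. /p/ is a voiceless obstruent between vowels /e/ and /u/, so it voices to [b]. /ketuepunbo/ → keduebunbo.
Rule 2 (nasal place assimilation): /n/ precedes the labial consonant /b/, so it assimilates in place to [m]. /keduebunbo/ → keduebumbo.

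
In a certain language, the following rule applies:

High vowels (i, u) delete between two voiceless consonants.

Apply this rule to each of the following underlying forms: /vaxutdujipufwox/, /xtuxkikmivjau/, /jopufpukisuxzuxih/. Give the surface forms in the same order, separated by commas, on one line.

vaxtdujipfwox, xtxkkmivjau, jopfpksxzuxh

/vaxutdujipufwox/: /u/ is a high vowel flanked by voiceless consonants /x/ and /t/, so it deletes. /u/ is a high vowel flanked by voiceless consonants /p/ and /f/, so it deletes. → [vaxtdujipfwox].
/xtuxkikmivjau/: /u/ is a high vowel flanked by voiceless consonants /t/ and /x/, so it deletes. /i/ is a high vowel flanked by voiceless consonants /k/ and /k/, so it deletes. → [xtxkkmivjau].
/jopufpukisuxzuxih/: /u/ is a high vowel flanked by voiceless consonants /p/ and /f/, so it deletes. /u/ is a high vowel flanked by voiceless consonants /p/ and /k/, so it deletes. /i/ is a high vowel flanked by voiceless consonants /k/ and /s/, so it deletes. /u/ is a high vowel flanked by voiceless consonants /s/ and /x/, so it deletes. /i/ is a high vowel flanked by voiceless consonants /x/ and /h/, so it deletes. → [jopfpksxzuxh].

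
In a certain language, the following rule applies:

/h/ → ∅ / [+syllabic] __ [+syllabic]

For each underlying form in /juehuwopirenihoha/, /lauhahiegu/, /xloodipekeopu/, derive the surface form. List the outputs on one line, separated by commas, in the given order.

jueuwopirenioa, lauaiegu, xloodipekeopu

/juehuwopirenihoha/: /h/ occurs between vowels /e/ and /u/, so it deletes. /h/ occurs between vowels /i/ and /o/, so it deletes. /h/ occurs between vowels /o/ and /a/, so it deletes. → [jueuwopirenioa].
/lauhahiegu/: /h/ occurs between vowels /u/ and /a/, so it deletes. /h/ occurs between vowels /a/ and /i/, so it deletes. → [lauaiegu].
/xloodipekeopu/: the rule's environment is not met; surfaces unchanged as [xloodipekeopu].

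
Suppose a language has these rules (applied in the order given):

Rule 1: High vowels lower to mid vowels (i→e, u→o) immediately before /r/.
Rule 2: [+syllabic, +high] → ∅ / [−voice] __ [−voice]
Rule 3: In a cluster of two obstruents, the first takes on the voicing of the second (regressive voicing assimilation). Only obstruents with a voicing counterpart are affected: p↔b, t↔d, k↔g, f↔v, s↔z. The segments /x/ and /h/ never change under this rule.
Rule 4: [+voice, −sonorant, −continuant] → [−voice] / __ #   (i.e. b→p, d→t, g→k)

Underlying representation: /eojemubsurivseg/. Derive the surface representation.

eojemupsorifsek

Rule 1 (pre-rhotic lowering): /u/ is a high vowel immediately before /r/, so it lowers to [o]. /eojemubsurivseg/ → eojemubsorivseg.
Rule 2 (high vowel syncope): no segment meets the environment; /eojemubsorivseg/ is unchanged.
Rule 3 (regressive voicing assimilation): /b/ precedes the voiceless obstruent /s/, so it devoices to [p] by assimilation. /v/ precedes the voiceless obstruent /s/, so it devoices to [f] by assimilation. /eojemubsorivseg/ → eojemupsorifseg.
Rule 4 (final devoicing): /g/ is a voiced stop in word-final position, so it devoices to [k]. /eojemupsorifseg/ → eojemupsorifsek.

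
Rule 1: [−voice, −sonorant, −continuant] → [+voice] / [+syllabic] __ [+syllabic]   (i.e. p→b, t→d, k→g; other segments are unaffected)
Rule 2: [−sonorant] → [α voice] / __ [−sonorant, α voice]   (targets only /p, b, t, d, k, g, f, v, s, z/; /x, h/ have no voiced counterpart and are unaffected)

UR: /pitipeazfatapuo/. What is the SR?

Rule 1 (intervocalic voicing): /t/ is a voiceless stop between vowels /i/ and /i/, so it voices to [d]. /p/ is a voiceless stop between vowels /i/ and /e/, so it voices to [b]. /t/ is a voiceless stop between vowels /a/ and /a/, so it voices to [d]. /p/ is a voiceless stop between vowels /a/ and /u/, so it voices to [b]. /pitipeazfatapuo/ → pidibeazfadabuo.
Rule 2 (regressive voicing assimilation): /z/ precedes the voiceless obstruent /f/, so it devoices to [s] by assimilation. /pidibeazfadabuo/ → pidibeasfadabuo.

pidibeasfadabuo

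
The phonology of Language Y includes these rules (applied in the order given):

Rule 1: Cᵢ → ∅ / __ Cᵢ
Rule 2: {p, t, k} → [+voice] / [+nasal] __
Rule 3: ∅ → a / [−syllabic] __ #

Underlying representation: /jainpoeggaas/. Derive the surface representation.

Rule 1 (degemination): /gg/ is a geminate; the first /g/ deletes. /jainpoeggaas/ → jainpoegaas.
Rule 2 (post-nasal voicing): /p/ is a voiceless stop immediately after the nasal /n/, so it voices to [b]. /jainpoegaas/ → jainboegaas.
Rule 3 (final a-epenthesis): the form ends in the consonant /s/, so [a] is inserted word-finally. /jainboegaas/ → jainboegaasa.

jainboegaasa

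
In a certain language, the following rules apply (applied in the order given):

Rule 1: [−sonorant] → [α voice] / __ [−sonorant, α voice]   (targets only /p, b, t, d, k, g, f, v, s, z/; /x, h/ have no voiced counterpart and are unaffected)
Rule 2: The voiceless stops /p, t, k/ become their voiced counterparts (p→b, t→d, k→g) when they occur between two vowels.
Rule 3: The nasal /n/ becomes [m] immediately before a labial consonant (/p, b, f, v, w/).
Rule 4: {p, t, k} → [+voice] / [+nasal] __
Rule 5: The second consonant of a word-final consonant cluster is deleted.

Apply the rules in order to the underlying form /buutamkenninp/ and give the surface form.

buudamgennim

Rule 1 (regressive voicing assimilation): no segment meets the environment; /buutamkenninp/ is unchanged.
Rule 2 (intervocalic voicing): /t/ is a voiceless stop between vowels /u/ and /a/, so it voices to [d]. /buutamkenninp/ → buudamkenninp.
Rule 3 (nasal place assimilation): /n/ precedes the labial consonant /p/, so it assimilates in place to [m]. /buudamkenninp/ → buudamkennimp.
Rule 4 (post-nasal voicing): /k/ is a voiceless stop immediately after the nasal /m/, so it voices to [g]. /p/ is a voiceless stop immediately after the nasal /m/, so it voices to [b]. /buudamkennimp/ → buudamgennimb.
Rule 5 (final cluster simplification): /b/ is the second consonant of a word-final cluster /mb/, so it deletes. /buudamgennimb/ → buudamgennim.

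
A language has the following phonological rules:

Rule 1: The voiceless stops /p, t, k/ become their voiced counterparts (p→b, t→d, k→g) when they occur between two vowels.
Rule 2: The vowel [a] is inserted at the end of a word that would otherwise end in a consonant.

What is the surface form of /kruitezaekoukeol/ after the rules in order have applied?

Rule 1 (intervocalic voicing): /t/ is a voiceless stop between vowels /i/ and /e/, so it voices to [d]. /k/ is a voiceless stop between vowels /e/ and /o/, so it voices to [g]. /k/ is a voiceless stop between vowels /u/ and /e/, so it voices to [g]. /kruitezaekoukeol/ → kruidezaegougeol.
Rule 2 (final a-epenthesis): the form ends in the consonant /l/, so [a] is inserted word-finally. /kruidezaegougeol/ → kruidezaegougeola.

kruidezaegougeola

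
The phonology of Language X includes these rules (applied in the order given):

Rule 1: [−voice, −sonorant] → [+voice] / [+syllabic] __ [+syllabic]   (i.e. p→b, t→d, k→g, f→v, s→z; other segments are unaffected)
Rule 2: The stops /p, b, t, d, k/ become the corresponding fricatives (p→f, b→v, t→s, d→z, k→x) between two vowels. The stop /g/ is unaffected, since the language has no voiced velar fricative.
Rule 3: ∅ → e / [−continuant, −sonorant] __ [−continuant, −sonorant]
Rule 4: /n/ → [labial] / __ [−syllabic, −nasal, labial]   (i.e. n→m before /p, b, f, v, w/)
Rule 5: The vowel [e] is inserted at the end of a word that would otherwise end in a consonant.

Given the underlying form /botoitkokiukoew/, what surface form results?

bozoitekogiugoewe

Rule 1 (intervocalic voicing): /t/ is a voiceless obstruent between vowels /o/ and /o/, so it voices to [d]. /k/ is a voiceless obstruent between vowels /o/ and /i/, so it voices to [g]. /k/ is a voiceless obstruent between vowels /u/ and /o/, so it voices to [g]. /botoitkokiukoew/ → bodoitkogiugoew.
Rule 2 (intervocalic spirantization): /d/ is a stop between vowels /o/ and /o/, so it spirantizes to the fricative [z]. /bodoitkogiugoew/ → bozoitkogiugoew.
Rule 3 (stop-cluster e-epenthesis): /t/ and /k/ form a stop–stop cluster, so [e] is inserted between them. /bozoitkogiugoew/ → bozoitekogiugoew.
Rule 4 (nasal place assimilation): no segment meets the environment; /bozoitekogiugoew/ is unchanged.
Rule 5 (final e-epenthesis): the form ends in the consonant /w/, so [e] is inserted word-finally. /bozoitekogiugoew/ → bozoitekogiugoewe.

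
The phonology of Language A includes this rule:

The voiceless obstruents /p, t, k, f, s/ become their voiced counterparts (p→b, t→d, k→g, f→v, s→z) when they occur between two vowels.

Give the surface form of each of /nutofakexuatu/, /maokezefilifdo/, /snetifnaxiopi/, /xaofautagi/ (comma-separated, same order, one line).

nudovagexuadu, maogezevilifdo, snedifnaxiobi, xaovaudagi

/nutofakexuatu/: /t/ is a voiceless obstruent between vowels /u/ and /o/, so it voices to [d]. /f/ is a voiceless obstruent between vowels /o/ and /a/, so it voices to [v]. /k/ is a voiceless obstruent between vowels /a/ and /e/, so it voices to [g]. /t/ is a voiceless obstruent between vowels /a/ and /u/, so it voices to [d]. → [nudovagexuadu].
/maokezefilifdo/: /k/ is a voiceless obstruent between vowels /o/ and /e/, so it voices to [g]. /f/ is a voiceless obstruent between vowels /e/ and /i/, so it voices to [v]. → [maogezevilifdo].
/snetifnaxiopi/: /t/ is a voiceless obstruent between vowels /e/ and /i/, so it voices to [d]. /p/ is a voiceless obstruent between vowels /o/ and /i/, so it voices to [b]. → [snedifnaxiobi].
/xaofautagi/: /f/ is a voiceless obstruent between vowels /o/ and /a/, so it voices to [v]. /t/ is a voiceless obstruent between vowels /u/ and /a/, so it voices to [d]. → [xaovaudagi].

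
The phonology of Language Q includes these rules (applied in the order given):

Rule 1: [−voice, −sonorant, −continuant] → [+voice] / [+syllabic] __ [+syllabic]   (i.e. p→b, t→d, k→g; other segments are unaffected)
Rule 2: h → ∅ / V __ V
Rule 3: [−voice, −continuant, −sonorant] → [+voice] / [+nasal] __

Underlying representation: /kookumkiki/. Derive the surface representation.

koogumgigi

Rule 1 (intervocalic voicing): /k/ is a voiceless stop between vowels /o/ and /u/, so it voices to [g]. /k/ is a voiceless stop between vowels /i/ and /i/, so it voices to [g]. /kookumkiki/ → koogumkigi.
Rule 2 (intervocalic h-deletion): no segment meets the environment; /koogumkigi/ is unchanged.
Rule 3 (post-nasal voicing): /k/ is a voiceless stop immediately after the nasal /m/, so it voices to [g]. /koogumkigi/ → koogumgigi.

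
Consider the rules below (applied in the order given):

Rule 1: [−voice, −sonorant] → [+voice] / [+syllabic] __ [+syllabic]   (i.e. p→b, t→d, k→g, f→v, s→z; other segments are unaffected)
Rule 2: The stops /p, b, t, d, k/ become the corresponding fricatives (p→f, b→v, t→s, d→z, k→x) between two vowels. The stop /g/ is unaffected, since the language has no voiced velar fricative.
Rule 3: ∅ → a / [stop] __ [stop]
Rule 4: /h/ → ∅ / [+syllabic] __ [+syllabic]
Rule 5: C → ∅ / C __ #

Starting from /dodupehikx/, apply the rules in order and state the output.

dozuveik

Rule 1 (intervocalic voicing): /p/ is a voiceless obstruent between vowels /u/ and /e/, so it voices to [b]. /dodupehikx/ → dodubehikx.
Rule 2 (intervocalic spirantization): /d/ is a stop between vowels /o/ and /u/, so it spirantizes to the fricative [z]. /b/ is a stop between vowels /u/ and /e/, so it spirantizes to the fricative [v]. /dodubehikx/ → dozuvehikx.
Rule 3 (stop-cluster a-epenthesis): no segment meets the environment; /dozuvehikx/ is unchanged.
Rule 4 (intervocalic h-deletion): /h/ occurs between vowels /e/ and /i/, so it deletes. /dozuvehikx/ → dozuveikx.
Rule 5 (final cluster simplification): /x/ is the second consonant of a word-final cluster /kx/, so it deletes. /dozuveikx/ → dozuveik.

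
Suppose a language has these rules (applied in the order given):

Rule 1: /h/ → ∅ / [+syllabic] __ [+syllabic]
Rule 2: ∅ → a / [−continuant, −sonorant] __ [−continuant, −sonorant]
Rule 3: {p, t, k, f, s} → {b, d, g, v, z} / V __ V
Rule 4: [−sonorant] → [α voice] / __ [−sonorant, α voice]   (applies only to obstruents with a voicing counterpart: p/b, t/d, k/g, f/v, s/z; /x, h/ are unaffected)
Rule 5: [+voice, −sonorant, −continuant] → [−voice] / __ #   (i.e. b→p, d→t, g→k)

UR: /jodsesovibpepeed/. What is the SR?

Rule 1 (intervocalic h-deletion): no segment meets the environment; /jodsesovibpepeed/ is unchanged.
Rule 2 (stop-cluster a-epenthesis): /b/ and /p/ form a stop–stop cluster, so [a] is inserted between them. /jodsesovibpepeed/ → jodsesovibapepeed.
Rule 3 (intervocalic voicing): /s/ is a voiceless obstruent between vowels /e/ and /o/, so it voices to [z]. /p/ is a voiceless obstruent between vowels /a/ and /e/, so it voices to [b]. /p/ is a voiceless obstruent between vowels /e/ and /e/, so it voices to [b]. /jodsesovibapepeed/ → jodsezovibabebeed.
Rule 4 (regressive voicing assimilation): /d/ precedes the voiceless obstruent /s/, so it devoices to [t] by assimilation. /jodsezovibabebeed/ → jotsezovibabebeed.
Rule 5 (final devoicing): /d/ is a voiced stop in word-final position, so it devoices to [t]. /jotsezovibabebeed/ → jotsezovibabebeet.

jotsezovibabebeet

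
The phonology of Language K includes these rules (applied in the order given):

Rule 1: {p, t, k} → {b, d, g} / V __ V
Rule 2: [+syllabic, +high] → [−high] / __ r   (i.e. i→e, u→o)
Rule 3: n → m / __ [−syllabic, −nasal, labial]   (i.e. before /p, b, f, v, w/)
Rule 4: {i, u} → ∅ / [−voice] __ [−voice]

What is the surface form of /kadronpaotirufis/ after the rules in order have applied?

kadrompaoderufs

Rule 1 (intervocalic voicing): /t/ is a voiceless stop between vowels /o/ and /i/, so it voices to [d]. /kadronpaotirufis/ → kadronpaodirufis.
Rule 2 (pre-rhotic lowering): /i/ is a high vowel immediately before /r/, so it lowers to [e]. /kadronpaodirufis/ → kadronpaoderufis.
Rule 3 (nasal place assimilation): /n/ precedes the labial consonant /p/, so it assimilates in place to [m]. /kadronpaoderufis/ → kadrompaoderufis.
Rule 4 (high vowel syncope): /i/ is a high vowel flanked by voiceless consonants /f/ and /s/, so it deletes. /kadrompaoderufis/ → kadrompaoderufs.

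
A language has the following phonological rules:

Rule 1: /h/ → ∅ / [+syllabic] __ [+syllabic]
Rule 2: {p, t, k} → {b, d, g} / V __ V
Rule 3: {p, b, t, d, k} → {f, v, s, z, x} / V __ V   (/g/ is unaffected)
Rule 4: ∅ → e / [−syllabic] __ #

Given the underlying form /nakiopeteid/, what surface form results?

Rule 1 (intervocalic h-deletion): no segment meets the environment; /nakiopeteid/ is unchanged.
Rule 2 (intervocalic voicing): /k/ is a voiceless stop between vowels /a/ and /i/, so it voices to [g]. /p/ is a voiceless stop between vowels /o/ and /e/, so it voices to [b]. /t/ is a voiceless stop between vowels /e/ and /e/, so it voices to [d]. /nakiopeteid/ → nagiobedeid.
Rule 3 (intervocalic spirantization): /b/ is a stop between vowels /o/ and /e/, so it spirantizes to the fricative [v]. /d/ is a stop between vowels /e/ and /e/, so it spirantizes to the fricative [z]. /nagiobedeid/ → nagiovezeid.
Rule 4 (final e-epenthesis): the form ends in the consonant /d/, so [e] is inserted word-finally. /nagiovezeid/ → nagiovezeide.

nagiovezeide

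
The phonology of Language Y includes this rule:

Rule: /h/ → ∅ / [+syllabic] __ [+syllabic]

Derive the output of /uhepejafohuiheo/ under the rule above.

uepejafouieo

/h/ occurs between vowels /u/ and /e/, so it deletes.
/h/ occurs between vowels /o/ and /u/, so it deletes.
/h/ occurs between vowels /i/ and /e/, so it deletes.
Surface form: [uepejafouieo].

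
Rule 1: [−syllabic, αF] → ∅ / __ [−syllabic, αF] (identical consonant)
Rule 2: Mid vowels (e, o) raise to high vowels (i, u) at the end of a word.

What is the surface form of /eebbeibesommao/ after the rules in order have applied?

eebeibesomau

Rule 1 (degemination): /bb/ is a geminate; the first /b/ deletes. /mm/ is a geminate; the first /m/ deletes. /eebbeibesommao/ → eebeibesomao.
Rule 2 (final vowel raising): /o/ is a mid vowel in word-final position, so it raises to [u]. /eebeibesomao/ → eebeibesomau.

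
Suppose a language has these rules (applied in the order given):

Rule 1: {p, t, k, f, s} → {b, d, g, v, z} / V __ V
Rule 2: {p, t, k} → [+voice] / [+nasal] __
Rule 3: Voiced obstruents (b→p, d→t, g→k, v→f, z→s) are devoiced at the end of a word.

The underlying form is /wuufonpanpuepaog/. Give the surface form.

Rule 1 (intervocalic voicing): /f/ is a voiceless obstruent between vowels /u/ and /o/, so it voices to [v]. /p/ is a voiceless obstruent between vowels /e/ and /a/, so it voices to [b]. /wuufonpanpuepaog/ → wuuvonpanpuebaog.
Rule 2 (post-nasal voicing): /p/ is a voiceless stop immediately after the nasal /n/, so it voices to [b]. /p/ is a voiceless stop immediately after the nasal /n/, so it voices to [b]. /wuuvonpanpuebaog/ → wuuvonbanbuebaog.
Rule 3 (final devoicing): /g/ is a voiced obstruent in word-final position, so it devoices to [k]. /wuuvonbanbuebaog/ → wuuvonbanbuebaok.

wuuvonbanbuebaok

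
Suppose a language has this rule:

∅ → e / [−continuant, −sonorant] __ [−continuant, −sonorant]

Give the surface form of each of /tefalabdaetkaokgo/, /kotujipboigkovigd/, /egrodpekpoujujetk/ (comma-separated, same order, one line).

/tefalabdaetkaokgo/: /b/ and /d/ form a stop–stop cluster, so [e] is inserted between them. /t/ and /k/ form a stop–stop cluster, so [e] is inserted between them. /k/ and /g/ form a stop–stop cluster, so [e] is inserted between them. → [tefalabedaetekaokego].
/kotujipboigkovigd/: /p/ and /b/ form a stop–stop cluster, so [e] is inserted between them. /g/ and /k/ form a stop–stop cluster, so [e] is inserted between them. /g/ and /d/ form a stop–stop cluster, so [e] is inserted between them. → [kotujipeboigekoviged].
/egrodpekpoujujetk/: /d/ and /p/ form a stop–stop cluster, so [e] is inserted between them. /k/ and /p/ form a stop–stop cluster, so [e] is inserted between them. /t/ and /k/ form a stop–stop cluster, so [e] is inserted between them. → [egrodepekepoujujetek].

tefalabedaetekaokego, kotujipeboigekoviged, egrodepekepoujujetek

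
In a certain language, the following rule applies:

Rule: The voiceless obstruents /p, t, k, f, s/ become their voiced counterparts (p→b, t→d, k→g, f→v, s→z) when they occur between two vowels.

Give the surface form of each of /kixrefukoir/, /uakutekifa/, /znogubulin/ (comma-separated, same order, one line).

/kixrefukoir/: /f/ is a voiceless obstruent between vowels /e/ and /u/, so it voices to [v]. /k/ is a voiceless obstruent between vowels /u/ and /o/, so it voices to [g]. → [kixrevugoir].
/uakutekifa/: /k/ is a voiceless obstruent between vowels /a/ and /u/, so it voices to [g]. /t/ is a voiceless obstruent between vowels /u/ and /e/, so it voices to [d]. /k/ is a voiceless obstruent between vowels /e/ and /i/, so it voices to [g]. /f/ is a voiceless obstruent between vowels /i/ and /a/, so it voices to [v]. → [uagudegiva].
/znogubulin/: the rule's environment is not met; surfaces unchanged as [znogubulin].

kixrevugoir, uagudegiva, znogubulin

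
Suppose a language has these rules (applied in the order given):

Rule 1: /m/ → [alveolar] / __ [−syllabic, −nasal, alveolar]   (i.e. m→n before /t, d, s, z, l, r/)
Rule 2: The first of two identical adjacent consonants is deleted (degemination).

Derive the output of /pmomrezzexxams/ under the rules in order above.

pmonrezexans

Rule 1 (nasal place assimilation): /m/ precedes the alveolar consonant /r/, so it assimilates in place to [n]. /m/ precedes the alveolar consonant /s/, so it assimilates in place to [n]. /pmomrezzexxams/ → pmonrezzexxans.
Rule 2 (degemination): /zz/ is a geminate; the first /z/ deletes. /xx/ is a geminate; the first /x/ deletes. /pmonrezzexxans/ → pmonrezexans.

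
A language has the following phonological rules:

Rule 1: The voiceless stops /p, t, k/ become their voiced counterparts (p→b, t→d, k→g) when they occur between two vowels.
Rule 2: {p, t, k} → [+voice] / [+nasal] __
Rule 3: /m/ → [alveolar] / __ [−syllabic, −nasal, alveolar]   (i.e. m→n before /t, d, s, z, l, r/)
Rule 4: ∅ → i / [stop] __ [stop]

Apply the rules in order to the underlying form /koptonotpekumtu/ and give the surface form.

Rule 1 (intervocalic voicing): /k/ is a voiceless stop between vowels /e/ and /u/, so it voices to [g]. /koptonotpekumtu/ → koptonotpegumtu.
Rule 2 (post-nasal voicing): /t/ is a voiceless stop immediately after the nasal /m/, so it voices to [d]. /koptonotpegumtu/ → koptonotpegumdu.
Rule 3 (nasal place assimilation): /m/ precedes the alveolar consonant /d/, so it assimilates in place to [n]. /koptonotpegumdu/ → koptonotpegundu.
Rule 4 (stop-cluster i-epenthesis): /p/ and /t/ form a stop–stop cluster, so [i] is inserted between them. /t/ and /p/ form a stop–stop cluster, so [i] is inserted between them. /koptonotpegundu/ → kopitonotipegundu.

kopitonotipegundu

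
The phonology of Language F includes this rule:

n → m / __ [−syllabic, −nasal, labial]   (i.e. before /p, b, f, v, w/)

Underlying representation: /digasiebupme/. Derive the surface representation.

No segment of /digasiebupme/ meets the structural description of the rule, so the form surfaces unchanged.

digasiebupme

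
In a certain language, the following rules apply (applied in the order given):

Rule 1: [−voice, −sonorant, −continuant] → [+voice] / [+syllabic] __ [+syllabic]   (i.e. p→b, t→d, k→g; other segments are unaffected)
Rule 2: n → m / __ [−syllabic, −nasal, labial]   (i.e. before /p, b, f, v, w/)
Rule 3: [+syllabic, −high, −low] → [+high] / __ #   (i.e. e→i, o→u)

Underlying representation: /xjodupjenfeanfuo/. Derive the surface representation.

xjodupjemfeamfuu

Rule 1 (intervocalic voicing): no segment meets the environment; /xjodupjenfeanfuo/ is unchanged.
Rule 2 (nasal place assimilation): /n/ precedes the labial consonant /f/, so it assimilates in place to [m]. /n/ precedes the labial consonant /f/, so it assimilates in place to [m]. /xjodupjenfeanfuo/ → xjodupjemfeamfuo.
Rule 3 (final vowel raising): /o/ is a mid vowel in word-final position, so it raises to [u]. /xjodupjemfeamfuo/ → xjodupjemfeamfuu.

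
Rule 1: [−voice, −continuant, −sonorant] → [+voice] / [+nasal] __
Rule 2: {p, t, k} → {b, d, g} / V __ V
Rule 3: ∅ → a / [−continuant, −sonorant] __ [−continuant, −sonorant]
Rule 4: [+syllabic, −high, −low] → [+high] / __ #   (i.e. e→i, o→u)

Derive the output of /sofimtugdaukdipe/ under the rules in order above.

Rule 1 (post-nasal voicing): /t/ is a voiceless stop immediately after the nasal /m/, so it voices to [d]. /sofimtugdaukdipe/ → sofimdugdaukdipe.
Rule 2 (intervocalic voicing): /p/ is a voiceless stop between vowels /i/ and /e/, so it voices to [b]. /sofimdugdaukdipe/ → sofimdugdaukdibe.
Rule 3 (stop-cluster a-epenthesis): /g/ and /d/ form a stop–stop cluster, so [a] is inserted between them. /k/ and /d/ form a stop–stop cluster, so [a] is inserted between them. /sofimdugdaukdibe/ → sofimdugadaukadibe.
Rule 4 (final vowel raising): /e/ is a mid vowel in word-final position, so it raises to [i]. /sofimdugadaukadibe/ → sofimdugadaukadibi.

sofimdugadaukadibi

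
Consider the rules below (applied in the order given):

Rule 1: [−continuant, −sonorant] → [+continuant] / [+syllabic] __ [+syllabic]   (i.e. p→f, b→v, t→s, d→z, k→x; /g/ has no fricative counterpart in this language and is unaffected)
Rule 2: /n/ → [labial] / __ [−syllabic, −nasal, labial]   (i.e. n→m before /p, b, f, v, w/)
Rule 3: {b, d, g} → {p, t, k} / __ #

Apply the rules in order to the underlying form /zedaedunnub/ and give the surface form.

zezaezunnup

Rule 1 (intervocalic spirantization): /d/ is a stop between vowels /e/ and /a/, so it spirantizes to the fricative [z]. /d/ is a stop between vowels /e/ and /u/, so it spirantizes to the fricative [z]. /zedaedunnub/ → zezaezunnub.
Rule 2 (nasal place assimilation): no segment meets the environment; /zezaezunnub/ is unchanged.
Rule 3 (final devoicing): /b/ is a voiced stop in word-final position, so it devoices to [p]. /zezaezunnub/ → zezaezunnup.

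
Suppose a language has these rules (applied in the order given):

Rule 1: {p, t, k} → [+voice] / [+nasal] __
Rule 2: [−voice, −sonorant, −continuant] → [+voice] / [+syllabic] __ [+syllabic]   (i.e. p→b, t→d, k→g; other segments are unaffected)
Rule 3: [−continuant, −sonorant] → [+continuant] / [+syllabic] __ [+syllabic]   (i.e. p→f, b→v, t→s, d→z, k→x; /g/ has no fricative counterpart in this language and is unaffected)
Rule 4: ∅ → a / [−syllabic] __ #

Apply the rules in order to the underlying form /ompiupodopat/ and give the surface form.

ombiuvozovata

Rule 1 (post-nasal voicing): /p/ is a voiceless stop immediately after the nasal /m/, so it voices to [b]. /ompiupodopat/ → ombiupodopat.
Rule 2 (intervocalic voicing): /p/ is a voiceless stop between vowels /u/ and /o/, so it voices to [b]. /p/ is a voiceless stop between vowels /o/ and /a/, so it voices to [b]. /ombiupodopat/ → ombiubodobat.
Rule 3 (intervocalic spirantization): /b/ is a stop between vowels /u/ and /o/, so it spirantizes to the fricative [v]. /d/ is a stop between vowels /o/ and /o/, so it spirantizes to the fricative [z]. /b/ is a stop between vowels /o/ and /a/, so it spirantizes to the fricative [v]. /ombiubodobat/ → ombiuvozovat.
Rule 4 (final a-epenthesis): the form ends in the consonant /t/, so [a] is inserted word-finally. /ombiuvozovat/ → ombiuvozovata.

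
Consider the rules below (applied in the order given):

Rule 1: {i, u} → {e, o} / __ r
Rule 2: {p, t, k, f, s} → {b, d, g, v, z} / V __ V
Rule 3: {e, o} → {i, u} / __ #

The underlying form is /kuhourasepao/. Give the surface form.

kuhoorazebau

Rule 1 (pre-rhotic lowering): /u/ is a high vowel immediately before /r/, so it lowers to [o]. /kuhourasepao/ → kuhoorasepao.
Rule 2 (intervocalic voicing): /s/ is a voiceless obstruent between vowels /a/ and /e/, so it voices to [z]. /p/ is a voiceless obstruent between vowels /e/ and /a/, so it voices to [b]. /kuhoorasepao/ → kuhoorazebao.
Rule 3 (final vowel raising): /o/ is a mid vowel in word-final position, so it raises to [u]. /kuhoorazebao/ → kuhoorazebau.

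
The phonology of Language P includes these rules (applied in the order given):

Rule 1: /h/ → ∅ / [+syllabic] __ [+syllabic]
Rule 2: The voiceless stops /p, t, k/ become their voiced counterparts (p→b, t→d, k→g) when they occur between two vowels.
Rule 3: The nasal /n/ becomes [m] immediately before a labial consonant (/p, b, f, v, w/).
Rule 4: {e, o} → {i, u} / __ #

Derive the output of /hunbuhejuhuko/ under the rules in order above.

humbuejuugu

Rule 1 (intervocalic h-deletion): /h/ occurs between vowels /u/ and /e/, so it deletes. /h/ occurs between vowels /u/ and /u/, so it deletes. /hunbuhejuhuko/ → hunbuejuuko.
Rule 2 (intervocalic voicing): /k/ is a voiceless stop between vowels /u/ and /o/, so it voices to [g]. /hunbuejuuko/ → hunbuejuugo.
Rule 3 (nasal place assimilation): /n/ precedes the labial consonant /b/, so it assimilates in place to [m]. /hunbuejuugo/ → humbuejuugo.
Rule 4 (final vowel raising): /o/ is a mid vowel in word-final position, so it raises to [u]. /humbuejuugo/ → humbuejuugu.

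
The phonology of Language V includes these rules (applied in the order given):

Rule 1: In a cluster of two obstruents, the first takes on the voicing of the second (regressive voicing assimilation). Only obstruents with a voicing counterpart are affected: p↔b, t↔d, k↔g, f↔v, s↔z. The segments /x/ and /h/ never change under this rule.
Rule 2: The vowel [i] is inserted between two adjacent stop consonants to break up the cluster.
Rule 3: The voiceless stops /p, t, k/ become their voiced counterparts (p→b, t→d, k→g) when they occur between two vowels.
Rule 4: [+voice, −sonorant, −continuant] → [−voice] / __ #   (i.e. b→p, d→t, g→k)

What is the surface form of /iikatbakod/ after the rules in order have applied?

iigadibagot

Rule 1 (regressive voicing assimilation): /t/ precedes the voiced obstruent /b/, so it voices to [d] by assimilation. /iikatbakod/ → iikadbakod.
Rule 2 (stop-cluster i-epenthesis): /d/ and /b/ form a stop–stop cluster, so [i] is inserted between them. /iikadbakod/ → iikadibakod.
Rule 3 (intervocalic voicing): /k/ is a voiceless stop between vowels /i/ and /a/, so it voices to [g]. /k/ is a voiceless stop between vowels /a/ and /o/, so it voices to [g]. /iikadibakod/ → iigadibagod.
Rule 4 (final devoicing): /d/ is a voiced stop in word-final position, so it devoices to [t]. /iigadibagod/ → iigadibagot.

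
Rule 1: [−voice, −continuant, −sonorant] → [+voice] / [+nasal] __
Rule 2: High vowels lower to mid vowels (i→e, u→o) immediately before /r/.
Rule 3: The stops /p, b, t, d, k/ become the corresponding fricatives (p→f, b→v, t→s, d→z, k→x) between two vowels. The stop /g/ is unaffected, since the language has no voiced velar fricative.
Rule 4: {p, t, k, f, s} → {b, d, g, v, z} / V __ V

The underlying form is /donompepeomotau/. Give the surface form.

Rule 1 (post-nasal voicing): /p/ is a voiceless stop immediately after the nasal /m/, so it voices to [b]. /donompepeomotau/ → donombepeomotau.
Rule 2 (pre-rhotic lowering): no segment meets the environment; /donombepeomotau/ is unchanged.
Rule 3 (intervocalic spirantization): /p/ is a stop between vowels /e/ and /e/, so it spirantizes to the fricative [f]. /t/ is a stop between vowels /o/ and /a/, so it spirantizes to the fricative [s]. /donombepeomotau/ → donombefeomosau.
Rule 4 (intervocalic voicing): /f/ is a voiceless obstruent between vowels /e/ and /e/, so it voices to [v]. /s/ is a voiceless obstruent between vowels /o/ and /a/, so it voices to [z]. /donombefeomosau/ → donombeveomozau.

donombeveomozau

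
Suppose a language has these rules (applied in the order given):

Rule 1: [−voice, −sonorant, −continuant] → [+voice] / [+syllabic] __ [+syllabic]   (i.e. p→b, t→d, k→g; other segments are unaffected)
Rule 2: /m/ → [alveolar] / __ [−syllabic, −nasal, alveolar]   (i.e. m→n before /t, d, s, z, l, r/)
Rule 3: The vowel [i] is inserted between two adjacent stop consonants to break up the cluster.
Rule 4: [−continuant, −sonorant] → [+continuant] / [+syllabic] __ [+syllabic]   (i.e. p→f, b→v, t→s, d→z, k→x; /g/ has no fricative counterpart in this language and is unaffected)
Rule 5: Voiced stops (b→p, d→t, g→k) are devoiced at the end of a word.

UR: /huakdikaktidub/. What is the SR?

huaxizigaxisizup

Rule 1 (intervocalic voicing): /k/ is a voiceless stop between vowels /i/ and /a/, so it voices to [g]. /huakdikaktidub/ → huakdigaktidub.
Rule 2 (nasal place assimilation): no segment meets the environment; /huakdigaktidub/ is unchanged.
Rule 3 (stop-cluster i-epenthesis): /k/ and /d/ form a stop–stop cluster, so [i] is inserted between them. /k/ and /t/ form a stop–stop cluster, so [i] is inserted between them. /huakdigaktidub/ → huakidigakitidub.
Rule 4 (intervocalic spirantization): /k/ is a stop between vowels /a/ and /i/, so it spirantizes to the fricative [x]. /d/ is a stop between vowels /i/ and /i/, so it spirantizes to the fricative [z]. /k/ is a stop between vowels /a/ and /i/, so it spirantizes to the fricative [x]. /t/ is a stop between vowels /i/ and /i/, so it spirantizes to the fricative [s]. /d/ is a stop between vowels /i/ and /u/, so it spirantizes to the fricative [z]. /huakidigakitidub/ → huaxizigaxisizub.
Rule 5 (final devoicing): /b/ is a voiced stop in word-final position, so it devoices to [p]. /huaxizigaxisizub/ → huaxizigaxisizup.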